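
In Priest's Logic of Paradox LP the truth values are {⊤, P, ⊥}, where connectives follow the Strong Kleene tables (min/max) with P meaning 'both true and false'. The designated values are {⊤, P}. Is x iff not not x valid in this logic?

Every assignment of x over {⊤, P, ⊥} gives a value in {⊤, P}.
In particular, with x=P: x iff not not x = P.

Yes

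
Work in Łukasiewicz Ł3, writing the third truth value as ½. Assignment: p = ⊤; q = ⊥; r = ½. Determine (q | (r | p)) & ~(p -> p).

r | p = ½ | ⊤ = ⊤
q | (r | p) = ⊥ | ⊤ = ⊤
p -> p = ⊤ -> ⊤ = ⊤
~(p -> p) = ~⊤ = ⊥
(q | (r | p)) & ~(p -> p) = ⊤ & ⊥ = ⊥

⊥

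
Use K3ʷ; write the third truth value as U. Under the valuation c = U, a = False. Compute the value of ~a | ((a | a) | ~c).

~a = ~False = True
a | a = False | False = False
~c = ~U = U
(a | a) | ~c = False | U = U
~a | ((a | a) | ~c) = True | U = U

U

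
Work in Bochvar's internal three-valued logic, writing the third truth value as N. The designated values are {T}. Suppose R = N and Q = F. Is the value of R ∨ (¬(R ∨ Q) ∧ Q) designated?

R ∨ Q = N ∨ F = N
¬(R ∨ Q) = ¬N = N
¬(R ∨ Q) ∧ Q = N ∧ F = N
R ∨ (¬(R ∨ Q) ∧ Q) = N ∨ N = N
N ∉ {T}.

No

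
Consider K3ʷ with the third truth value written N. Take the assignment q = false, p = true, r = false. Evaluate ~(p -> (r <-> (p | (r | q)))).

true

r | q = false | false = false
p | (r | q) = true | false = true
r <-> (p | (r | q)) = false <-> true = false
p -> (r <-> (p | (r | q))) = true -> false = false
~(p -> (r <-> (p | (r | q)))) = ~false = true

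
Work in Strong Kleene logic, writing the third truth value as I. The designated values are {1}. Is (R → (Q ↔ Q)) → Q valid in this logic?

Countermodel: R=1, Q=I gives I, which is not designated.

No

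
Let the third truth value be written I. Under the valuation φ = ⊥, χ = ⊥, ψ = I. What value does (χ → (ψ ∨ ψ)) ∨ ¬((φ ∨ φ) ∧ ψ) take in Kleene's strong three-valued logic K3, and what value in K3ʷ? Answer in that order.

In Kleene's strong three-valued logic K3: ψ ∨ ψ = I ∨ I = I
χ → (ψ ∨ ψ) = ⊥ → I = ⊤  [¬⊥ ∨ I]
φ ∨ φ = ⊥ ∨ ⊥ = ⊥
(φ ∨ φ) ∧ ψ = ⊥ ∧ I = ⊥
¬((φ ∨ φ) ∧ ψ) = ¬⊥ = ⊤
(χ → (ψ ∨ ψ)) ∨ ¬((φ ∨ φ) ∧ ψ) = ⊤ ∨ ⊤ = ⊤
In K3ʷ: ψ ∨ ψ = I ∨ I = I
χ → (ψ ∨ ψ) = ⊥ → I = I  [any arg is the third value ⇒ result is the third value]
φ ∨ φ = ⊥ ∨ ⊥ = ⊥
(φ ∨ φ) ∧ ψ = ⊥ ∧ I = I
¬((φ ∨ φ) ∧ ψ) = ¬I = I
(χ → (ψ ∨ ψ)) ∨ ¬((φ ∨ φ) ∧ ψ) = I ∨ I = I
They differ because Kleene's strong three-valued logic K3 and K3ʷ treat I differently under the binary connectives.

⊤; I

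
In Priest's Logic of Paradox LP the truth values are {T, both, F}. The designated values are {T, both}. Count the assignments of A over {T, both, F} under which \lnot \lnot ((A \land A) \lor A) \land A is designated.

2

A=T: T ✓
A=both: both ✓
A=F: F ·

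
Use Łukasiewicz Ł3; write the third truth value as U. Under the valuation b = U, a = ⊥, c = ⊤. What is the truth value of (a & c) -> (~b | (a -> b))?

⊤

a & c = ⊥ & ⊤ = ⊥
~b = ~U = U
a -> b = ⊥ -> U = ⊤  [min(1, 1−0+½)]
~b | (a -> b) = U | ⊤ = ⊤
(a & c) -> (~b | (a -> b)) = ⊥ -> ⊤ = ⊤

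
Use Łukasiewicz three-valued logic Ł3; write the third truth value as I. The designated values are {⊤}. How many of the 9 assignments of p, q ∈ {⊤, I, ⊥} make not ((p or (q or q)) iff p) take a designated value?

Designated under: (p=⊥, q=⊤).

1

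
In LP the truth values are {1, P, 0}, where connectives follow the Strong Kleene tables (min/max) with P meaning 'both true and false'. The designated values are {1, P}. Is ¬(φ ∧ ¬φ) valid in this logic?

Yes

Every assignment of φ over {1, P, 0} gives a value in {1, P}.
In particular, with φ=P: ¬(φ ∧ ¬φ) = P.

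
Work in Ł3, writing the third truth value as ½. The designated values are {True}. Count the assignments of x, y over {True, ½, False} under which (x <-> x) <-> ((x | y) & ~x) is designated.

1

Designated under: (x=False, y=True).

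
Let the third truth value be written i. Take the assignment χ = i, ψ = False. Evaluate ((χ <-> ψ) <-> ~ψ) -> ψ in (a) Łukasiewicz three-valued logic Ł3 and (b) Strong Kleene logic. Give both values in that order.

i; i

In Łukasiewicz three-valued logic Ł3: χ <-> ψ = i <-> False = i  [1 − |½−0|]
~ψ = ~False = True
(χ <-> ψ) <-> ~ψ = i <-> True = i
((χ <-> ψ) <-> ~ψ) -> ψ = i -> False = i
In Strong Kleene logic: χ <-> ψ = i <-> False = i
~ψ = ~False = True
(χ <-> ψ) <-> ~ψ = i <-> True = i
((χ <-> ψ) <-> ~ψ) -> ψ = i -> False = i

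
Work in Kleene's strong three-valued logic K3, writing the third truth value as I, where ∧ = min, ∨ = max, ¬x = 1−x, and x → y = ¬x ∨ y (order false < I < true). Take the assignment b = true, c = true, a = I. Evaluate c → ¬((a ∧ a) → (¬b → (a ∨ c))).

a ∧ a = I ∧ I = I
¬b = ¬true = false
a ∨ c = I ∨ true = true
¬b → (a ∨ c) = false → true = true
(a ∧ a) → (¬b → (a ∨ c)) = I → true = true  [¬I ∨ true]
¬((a ∧ a) → (¬b → (a ∨ c))) = ¬true = false
c → ¬((a ∧ a) → (¬b → (a ∨ c))) = true → false = false

false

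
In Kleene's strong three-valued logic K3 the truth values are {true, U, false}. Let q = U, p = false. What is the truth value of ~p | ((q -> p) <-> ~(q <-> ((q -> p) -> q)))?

true

~p = ~false = true
q -> p = U -> false = U  [~U | false]
q -> p = U -> false = U
(q -> p) -> q = U -> U = U
q <-> ((q -> p) -> q) = U <-> U = U
~(q <-> ((q -> p) -> q)) = ~U = U
(q -> p) <-> ~(q <-> ((q -> p) -> q)) = U <-> U = U
~p | ((q -> p) <-> ~(q <-> ((q -> p) -> q))) = true | U = true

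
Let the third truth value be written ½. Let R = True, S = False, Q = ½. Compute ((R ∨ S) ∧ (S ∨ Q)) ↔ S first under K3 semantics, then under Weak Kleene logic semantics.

In K3: R ∨ S = True ∨ False = True
S ∨ Q = False ∨ ½ = ½
(R ∨ S) ∧ (S ∨ Q) = True ∧ ½ = ½
((R ∨ S) ∧ (S ∨ Q)) ↔ S = ½ ↔ False = ½
In Weak Kleene logic: R ∨ S = True ∨ False = True
S ∨ Q = False ∨ ½ = ½
(R ∨ S) ∧ (S ∨ Q) = True ∧ ½ = ½
((R ∨ S) ∧ (S ∨ Q)) ↔ S = ½ ↔ False = ½

½; ½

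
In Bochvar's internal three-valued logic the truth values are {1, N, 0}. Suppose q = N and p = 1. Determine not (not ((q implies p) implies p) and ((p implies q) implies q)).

N

q implies p = N implies 1 = N
(q implies p) implies p = N implies 1 = N
not ((q implies p) implies p) = not N = N
p implies q = 1 implies N = N
(p implies q) implies q = N implies N = N
not ((q implies p) implies p) and ((p implies q) implies q) = N and N = N
not (not ((q implies p) implies p) and ((p implies q) implies q)) = not N = N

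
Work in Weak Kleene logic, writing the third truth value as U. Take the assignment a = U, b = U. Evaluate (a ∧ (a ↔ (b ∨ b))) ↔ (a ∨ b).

U

b ∨ b = U ∨ U = U
a ↔ (b ∨ b) = U ↔ U = U
a ∧ (a ↔ (b ∨ b)) = U ∧ U = U
a ∨ b = U ∨ U = U
(a ∧ (a ↔ (b ∨ b))) ↔ (a ∨ b) = U ↔ U = U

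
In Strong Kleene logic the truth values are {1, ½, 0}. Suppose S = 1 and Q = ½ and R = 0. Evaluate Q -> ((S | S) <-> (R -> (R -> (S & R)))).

S | S = 1 | 1 = 1
S & R = 1 & 0 = 0
R -> (S & R) = 0 -> 0 = 1
R -> (R -> (S & R)) = 0 -> 1 = 1
(S | S) <-> (R -> (R -> (S & R))) = 1 <-> 1 = 1
Q -> ((S | S) <-> (R -> (R -> (S & R)))) = ½ -> 1 = 1  [~½ | 1]

1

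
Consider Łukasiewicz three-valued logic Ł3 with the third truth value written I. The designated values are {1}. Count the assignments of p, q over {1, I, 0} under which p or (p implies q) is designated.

8

Of the 9 assignments, 8 give a value in {1}.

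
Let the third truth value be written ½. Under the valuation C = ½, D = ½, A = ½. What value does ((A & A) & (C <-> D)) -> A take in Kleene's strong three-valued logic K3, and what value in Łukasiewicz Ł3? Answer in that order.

In Kleene's strong three-valued logic K3: A & A = ½ & ½ = ½
C <-> D = ½ <-> ½ = ½
(A & A) & (C <-> D) = ½ & ½ = ½
((A & A) & (C <-> D)) -> A = ½ -> ½ = ½  [~½ | ½]
In Łukasiewicz Ł3: A & A = ½ & ½ = ½
C <-> D = ½ <-> ½ = T  [1 − |½−½|]
(A & A) & (C <-> D) = ½ & T = ½
((A & A) & (C <-> D)) -> A = ½ -> ½ = T
They differ because Kleene's strong three-valued logic K3 and Łukasiewicz Ł3 treat ½ differently under implication.

½; T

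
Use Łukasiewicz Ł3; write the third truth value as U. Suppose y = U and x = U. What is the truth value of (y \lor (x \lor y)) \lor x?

U

x \lor y = U \lor U = U
y \lor (x \lor y) = U \lor U = U
(y \lor (x \lor y)) \lor x = U \lor U = U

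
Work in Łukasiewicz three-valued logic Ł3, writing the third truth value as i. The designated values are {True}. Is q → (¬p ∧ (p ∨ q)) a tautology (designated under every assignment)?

No

Countermodel: q=True, p=True gives False, which is not designated.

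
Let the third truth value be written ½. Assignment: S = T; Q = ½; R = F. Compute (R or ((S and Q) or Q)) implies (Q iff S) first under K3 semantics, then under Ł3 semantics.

½; T

In K3: S and Q = T and ½ = ½
(S and Q) or Q = ½ or ½ = ½
R or ((S and Q) or Q) = F or ½ = ½
Q iff S = ½ iff T = ½
(R or ((S and Q) or Q)) implies (Q iff S) = ½ implies ½ = ½  [not ½ or ½]
In Ł3: S and Q = T and ½ = ½
(S and Q) or Q = ½ or ½ = ½
R or ((S and Q) or Q) = F or ½ = ½
Q iff S = ½ iff T = ½  [1 − |½−1|]
(R or ((S and Q) or Q)) implies (Q iff S) = ½ implies ½ = T
They differ because K3 and Ł3 treat ½ differently under implication.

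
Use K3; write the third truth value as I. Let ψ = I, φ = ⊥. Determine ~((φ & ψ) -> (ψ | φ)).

⊥

φ & ψ = ⊥ & I = ⊥
ψ | φ = I | ⊥ = I
(φ & ψ) -> (ψ | φ) = ⊥ -> I = ⊤  [~⊥ | I]
~((φ & ψ) -> (ψ | φ)) = ~⊤ = ⊥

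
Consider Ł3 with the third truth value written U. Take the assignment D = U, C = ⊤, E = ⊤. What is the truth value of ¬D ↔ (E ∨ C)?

¬D = ¬U = U
E ∨ C = ⊤ ∨ ⊤ = ⊤
¬D ↔ (E ∨ C) = U ↔ ⊤ = U

U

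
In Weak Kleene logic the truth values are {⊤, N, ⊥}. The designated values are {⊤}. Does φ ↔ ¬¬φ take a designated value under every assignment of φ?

Countermodel: φ=N gives N, which is not designated.

No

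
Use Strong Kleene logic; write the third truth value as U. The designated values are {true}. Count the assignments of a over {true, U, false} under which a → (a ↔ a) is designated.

a=true: true ✓
a=U: U ·
a=false: true ✓

2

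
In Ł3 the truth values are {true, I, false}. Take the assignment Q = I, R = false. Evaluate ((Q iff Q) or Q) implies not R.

true

Q iff Q = I iff I = true
(Q iff Q) or Q = true or I = true
not R = not false = true
((Q iff Q) or Q) implies not R = true implies true = true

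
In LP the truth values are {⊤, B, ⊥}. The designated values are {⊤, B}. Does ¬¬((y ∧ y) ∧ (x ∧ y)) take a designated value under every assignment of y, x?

Countermodel: y=⊤, x=⊥ gives ⊥, which is not designated.

No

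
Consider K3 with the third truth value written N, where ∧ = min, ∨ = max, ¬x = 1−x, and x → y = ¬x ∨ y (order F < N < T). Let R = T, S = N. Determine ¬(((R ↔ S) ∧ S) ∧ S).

N

R ↔ S = T ↔ N = N
(R ↔ S) ∧ S = N ∧ N = N
((R ↔ S) ∧ S) ∧ S = N ∧ N = N
¬(((R ↔ S) ∧ S) ∧ S) = ¬N = N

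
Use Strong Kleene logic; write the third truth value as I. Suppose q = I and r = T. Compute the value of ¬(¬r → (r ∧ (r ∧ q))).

¬r = ¬T = F
r ∧ q = T ∧ I = I
r ∧ (r ∧ q) = T ∧ I = I
¬r → (r ∧ (r ∧ q)) = F → I = T  [¬F ∨ I]
¬(¬r → (r ∧ (r ∧ q))) = ¬T = F

F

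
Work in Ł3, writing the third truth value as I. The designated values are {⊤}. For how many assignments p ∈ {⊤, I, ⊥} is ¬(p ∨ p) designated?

p=⊤: ⊥ ·
p=I: I ·
p=⊥: ⊤ ✓

1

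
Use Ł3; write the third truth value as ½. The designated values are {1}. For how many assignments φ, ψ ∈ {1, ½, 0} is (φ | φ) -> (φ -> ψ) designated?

7

Of the 9 assignments, 7 give a value in {1}.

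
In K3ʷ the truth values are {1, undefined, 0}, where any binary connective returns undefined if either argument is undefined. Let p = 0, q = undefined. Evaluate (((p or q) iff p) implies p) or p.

p or q = 0 or undefined = undefined
(p or q) iff p = undefined iff 0 = undefined
((p or q) iff p) implies p = undefined implies 0 = undefined
(((p or q) iff p) implies p) or p = undefined or 0 = undefined

undefined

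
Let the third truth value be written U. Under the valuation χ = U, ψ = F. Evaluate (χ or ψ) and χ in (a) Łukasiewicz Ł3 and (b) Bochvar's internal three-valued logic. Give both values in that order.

U; U

In Łukasiewicz Ł3: χ or ψ = U or F = U
(χ or ψ) and χ = U and U = U
In Bochvar's internal three-valued logic: χ or ψ = U or F = U
(χ or ψ) and χ = U and U = U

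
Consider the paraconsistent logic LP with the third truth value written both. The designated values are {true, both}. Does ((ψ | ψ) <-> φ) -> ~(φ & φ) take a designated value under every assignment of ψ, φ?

No

Countermodel: ψ=true, φ=true gives false, which is not designated.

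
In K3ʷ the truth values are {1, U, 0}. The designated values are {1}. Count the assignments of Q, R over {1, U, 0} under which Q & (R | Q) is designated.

Designated under: (Q=1, R=1); (Q=1, R=0).

2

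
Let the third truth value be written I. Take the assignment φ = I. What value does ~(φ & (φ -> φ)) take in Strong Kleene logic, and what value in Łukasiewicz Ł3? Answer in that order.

In Strong Kleene logic: φ -> φ = I -> I = I  [~I | I]
φ & (φ -> φ) = I & I = I
~(φ & (φ -> φ)) = ~I = I
In Łukasiewicz Ł3: φ -> φ = I -> I = 1
φ & (φ -> φ) = I & 1 = I
~(φ & (φ -> φ)) = ~I = I

I; I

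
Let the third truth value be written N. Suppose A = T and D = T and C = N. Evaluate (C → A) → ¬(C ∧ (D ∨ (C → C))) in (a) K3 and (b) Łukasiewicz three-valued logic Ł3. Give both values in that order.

In K3: C → A = N → T = T  [¬N ∨ T]
C → C = N → N = N
D ∨ (C → C) = T ∨ N = T
C ∧ (D ∨ (C → C)) = N ∧ T = N
¬(C ∧ (D ∨ (C → C))) = ¬N = N
(C → A) → ¬(C ∧ (D ∨ (C → C))) = T → N = N
In Łukasiewicz three-valued logic Ł3: C → A = N → T = T  [min(1, 1−½+1)]
C → C = N → N = T
D ∨ (C → C) = T ∨ T = T
C ∧ (D ∨ (C → C)) = N ∧ T = N
¬(C ∧ (D ∨ (C → C))) = ¬N = N
(C → A) → ¬(C ∧ (D ∨ (C → C))) = T → N = N

N; N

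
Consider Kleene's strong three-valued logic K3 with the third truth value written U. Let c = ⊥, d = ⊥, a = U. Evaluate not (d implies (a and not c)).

not c = not ⊥ = ⊤
a and not c = U and ⊤ = U
d implies (a and not c) = ⊥ implies U = ⊤  [not ⊥ or U]
not (d implies (a and not c)) = not ⊤ = ⊥

⊥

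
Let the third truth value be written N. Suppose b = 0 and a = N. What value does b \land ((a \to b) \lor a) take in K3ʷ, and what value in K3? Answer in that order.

N; 0

In K3ʷ: a \to b = N \to 0 = N
(a \to b) \lor a = N \lor N = N
b \land ((a \to b) \lor a) = 0 \land N = N
In K3: a \to b = N \to 0 = N
(a \to b) \lor a = N \lor N = N
b \land ((a \to b) \lor a) = 0 \land N = 0
They differ because K3ʷ and K3 treat N differently under the binary connectives.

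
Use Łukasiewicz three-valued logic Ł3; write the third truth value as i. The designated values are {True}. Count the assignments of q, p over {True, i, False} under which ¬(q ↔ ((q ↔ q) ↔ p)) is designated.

Designated under: (q=True, p=False); (q=False, p=True).

2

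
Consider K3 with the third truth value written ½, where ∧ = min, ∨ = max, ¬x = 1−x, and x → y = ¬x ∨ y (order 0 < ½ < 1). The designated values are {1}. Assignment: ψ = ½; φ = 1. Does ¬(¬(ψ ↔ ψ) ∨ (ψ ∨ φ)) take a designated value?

ψ ↔ ψ = ½ ↔ ½ = ½
¬(ψ ↔ ψ) = ¬½ = ½
ψ ∨ φ = ½ ∨ 1 = 1
¬(ψ ↔ ψ) ∨ (ψ ∨ φ) = ½ ∨ 1 = 1
¬(¬(ψ ↔ ψ) ∨ (ψ ∨ φ)) = ¬1 = 0
0 ∉ {1}.

No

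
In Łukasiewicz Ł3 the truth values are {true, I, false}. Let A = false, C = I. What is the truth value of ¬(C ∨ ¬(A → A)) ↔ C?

A → A = false → false = true
¬(A → A) = ¬true = false
C ∨ ¬(A → A) = I ∨ false = I
¬(C ∨ ¬(A → A)) = ¬I = I
¬(C ∨ ¬(A → A)) ↔ C = I ↔ I = true

true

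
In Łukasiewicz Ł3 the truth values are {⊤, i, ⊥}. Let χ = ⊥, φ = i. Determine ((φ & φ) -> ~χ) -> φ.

φ & φ = i & i = i
~χ = ~⊥ = ⊤
(φ & φ) -> ~χ = i -> ⊤ = ⊤  [min(1, 1−½+1)]
((φ & φ) -> ~χ) -> φ = ⊤ -> i = i

i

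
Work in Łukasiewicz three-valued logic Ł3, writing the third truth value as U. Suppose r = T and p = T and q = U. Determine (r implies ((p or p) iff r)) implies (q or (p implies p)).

p or p = T or T = T
(p or p) iff r = T iff T = T
r implies ((p or p) iff r) = T implies T = T
p implies p = T implies T = T
q or (p implies p) = U or T = T
(r implies ((p or p) iff r)) implies (q or (p implies p)) = T implies T = T

T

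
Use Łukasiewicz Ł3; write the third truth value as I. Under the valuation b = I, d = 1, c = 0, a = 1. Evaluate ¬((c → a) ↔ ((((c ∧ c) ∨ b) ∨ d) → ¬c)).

c → a = 0 → 1 = 1
c ∧ c = 0 ∧ 0 = 0
(c ∧ c) ∨ b = 0 ∨ I = I
((c ∧ c) ∨ b) ∨ d = I ∨ 1 = 1
¬c = ¬0 = 1
(((c ∧ c) ∨ b) ∨ d) → ¬c = 1 → 1 = 1
(c → a) ↔ ((((c ∧ c) ∨ b) ∨ d) → ¬c) = 1 ↔ 1 = 1
¬((c → a) ↔ ((((c ∧ c) ∨ b) ∨ d) → ¬c)) = ¬1 = 0

0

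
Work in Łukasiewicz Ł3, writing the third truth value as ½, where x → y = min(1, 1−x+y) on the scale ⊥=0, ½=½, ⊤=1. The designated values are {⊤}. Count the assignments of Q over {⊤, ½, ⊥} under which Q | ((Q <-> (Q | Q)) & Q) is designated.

1

Q=⊤: ⊤ ✓
Q=½: ½ ·
Q=⊥: ⊥ ·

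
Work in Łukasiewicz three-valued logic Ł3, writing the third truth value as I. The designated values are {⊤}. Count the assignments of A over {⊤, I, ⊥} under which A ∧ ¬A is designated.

0

A=⊤: ⊥ ·
A=I: I ·
A=⊥: ⊥ ·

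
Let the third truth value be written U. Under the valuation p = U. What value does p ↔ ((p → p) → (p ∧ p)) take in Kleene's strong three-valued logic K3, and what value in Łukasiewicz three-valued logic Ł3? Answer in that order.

In Kleene's strong three-valued logic K3: p → p = U → U = U
p ∧ p = U ∧ U = U
(p → p) → (p ∧ p) = U → U = U
p ↔ ((p → p) → (p ∧ p)) = U ↔ U = U
In Łukasiewicz three-valued logic Ł3: p → p = U → U = True
p ∧ p = U ∧ U = U
(p → p) → (p ∧ p) = True → U = U
p ↔ ((p → p) → (p ∧ p)) = U ↔ U = True
They differ because Kleene's strong three-valued logic K3 and Łukasiewicz three-valued logic Ł3 treat U differently under implication.

U; True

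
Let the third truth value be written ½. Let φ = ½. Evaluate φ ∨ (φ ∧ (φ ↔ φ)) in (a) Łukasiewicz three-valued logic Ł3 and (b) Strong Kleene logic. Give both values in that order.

In Łukasiewicz three-valued logic Ł3: φ ↔ φ = ½ ↔ ½ = 1  [1 − |½−½|]
φ ∧ (φ ↔ φ) = ½ ∧ 1 = ½
φ ∨ (φ ∧ (φ ↔ φ)) = ½ ∨ ½ = ½
In Strong Kleene logic: φ ↔ φ = ½ ↔ ½ = ½
φ ∧ (φ ↔ φ) = ½ ∧ ½ = ½
φ ∨ (φ ∧ (φ ↔ φ)) = ½ ∨ ½ = ½

½; ½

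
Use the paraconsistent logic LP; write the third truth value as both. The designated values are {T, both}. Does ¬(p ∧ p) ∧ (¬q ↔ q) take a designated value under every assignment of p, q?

Countermodel: p=T, q=T gives F, which is not designated.

No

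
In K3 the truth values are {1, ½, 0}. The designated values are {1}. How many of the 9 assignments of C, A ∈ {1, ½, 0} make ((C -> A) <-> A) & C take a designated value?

Designated under: (C=1, A=1); (C=1, A=0).

2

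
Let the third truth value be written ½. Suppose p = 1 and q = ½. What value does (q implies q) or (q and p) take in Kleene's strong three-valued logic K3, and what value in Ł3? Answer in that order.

In Kleene's strong three-valued logic K3: q implies q = ½ implies ½ = ½  [not ½ or ½]
q and p = ½ and 1 = ½
(q implies q) or (q and p) = ½ or ½ = ½
In Ł3: q implies q = ½ implies ½ = 1  [min(1, 1−½+½)]
q and p = ½ and 1 = ½
(q implies q) or (q and p) = 1 or ½ = 1
They differ because Kleene's strong three-valued logic K3 and Ł3 treat ½ differently under implication.

½; 1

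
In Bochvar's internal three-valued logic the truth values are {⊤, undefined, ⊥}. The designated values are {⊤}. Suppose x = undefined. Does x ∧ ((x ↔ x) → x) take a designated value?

No

x ↔ x = undefined ↔ undefined = undefined
(x ↔ x) → x = undefined → undefined = undefined  [any arg is the third value ⇒ result is the third value]
x ∧ ((x ↔ x) → x) = undefined ∧ undefined = undefined
undefined ∉ {⊤}.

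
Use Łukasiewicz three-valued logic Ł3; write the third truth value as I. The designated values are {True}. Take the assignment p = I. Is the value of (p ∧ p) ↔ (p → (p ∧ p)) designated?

p ∧ p = I ∧ I = I
p ∧ p = I ∧ I = I
p → (p ∧ p) = I → I = True
(p ∧ p) ↔ (p → (p ∧ p)) = I ↔ True = I
I ∉ {True}.

No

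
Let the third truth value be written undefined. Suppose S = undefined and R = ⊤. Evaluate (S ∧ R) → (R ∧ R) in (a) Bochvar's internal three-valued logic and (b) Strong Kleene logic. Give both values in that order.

In Bochvar's internal three-valued logic: S ∧ R = undefined ∧ ⊤ = undefined
R ∧ R = ⊤ ∧ ⊤ = ⊤
(S ∧ R) → (R ∧ R) = undefined → ⊤ = undefined
In Strong Kleene logic: S ∧ R = undefined ∧ ⊤ = undefined
R ∧ R = ⊤ ∧ ⊤ = ⊤
(S ∧ R) → (R ∧ R) = undefined → ⊤ = ⊤  [¬undefined ∨ ⊤]
They differ because Bochvar's internal three-valued logic and Strong Kleene logic treat undefined differently under the binary connectives.

undefined; ⊤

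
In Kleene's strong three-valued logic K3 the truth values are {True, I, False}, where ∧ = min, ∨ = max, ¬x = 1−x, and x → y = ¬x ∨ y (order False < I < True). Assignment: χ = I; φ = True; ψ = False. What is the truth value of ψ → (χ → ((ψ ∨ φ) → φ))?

True

ψ ∨ φ = False ∨ True = True
(ψ ∨ φ) → φ = True → True = True
χ → ((ψ ∨ φ) → φ) = I → True = True  [¬I ∨ True]
ψ → (χ → ((ψ ∨ φ) → φ)) = False → True = True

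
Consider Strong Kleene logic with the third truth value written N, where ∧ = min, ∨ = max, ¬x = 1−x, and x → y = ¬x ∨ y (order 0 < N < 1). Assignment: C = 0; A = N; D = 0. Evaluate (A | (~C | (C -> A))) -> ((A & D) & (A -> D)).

0

~C = ~0 = 1
C -> A = 0 -> N = 1  [~0 | N]
~C | (C -> A) = 1 | 1 = 1
A | (~C | (C -> A)) = N | 1 = 1
A & D = N & 0 = 0
A -> D = N -> 0 = N
(A & D) & (A -> D) = 0 & N = 0
(A | (~C | (C -> A))) -> ((A & D) & (A -> D)) = 1 -> 0 = 0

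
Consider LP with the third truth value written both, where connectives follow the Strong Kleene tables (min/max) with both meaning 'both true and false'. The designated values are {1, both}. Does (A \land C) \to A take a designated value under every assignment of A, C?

Yes

Every assignment of A, C over {1, both, 0} gives a value in {1, both}.
In particular, with A=both, C=both: (A \land C) \to A = both.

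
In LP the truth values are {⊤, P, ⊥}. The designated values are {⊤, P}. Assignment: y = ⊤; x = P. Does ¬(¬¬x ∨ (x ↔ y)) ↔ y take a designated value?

¬x = ¬P = P
¬¬x = ¬P = P
x ↔ y = P ↔ ⊤ = P
¬¬x ∨ (x ↔ y) = P ∨ P = P
¬(¬¬x ∨ (x ↔ y)) = ¬P = P
¬(¬¬x ∨ (x ↔ y)) ↔ y = P ↔ ⊤ = P
P ∈ {⊤, P}.

Yes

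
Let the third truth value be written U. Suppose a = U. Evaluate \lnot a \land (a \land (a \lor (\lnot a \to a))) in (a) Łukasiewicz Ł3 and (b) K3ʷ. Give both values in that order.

U; U

In Łukasiewicz Ł3: \lnot a = \lnot U = U
\lnot a = \lnot U = U
\lnot a \to a = U \to U = 1
a \lor (\lnot a \to a) = U \lor 1 = 1
a \land (a \lor (\lnot a \to a)) = U \land 1 = U
\lnot a \land (a \land (a \lor (\lnot a \to a))) = U \land U = U
In K3ʷ: \lnot a = \lnot U = U
\lnot a = \lnot U = U
\lnot a \to a = U \to U = U  [any arg is the third value ⇒ result is the third value]
a \lor (\lnot a \to a) = U \lor U = U
a \land (a \lor (\lnot a \to a)) = U \land U = U
\lnot a \land (a \land (a \lor (\lnot a \to a))) = U \land U = U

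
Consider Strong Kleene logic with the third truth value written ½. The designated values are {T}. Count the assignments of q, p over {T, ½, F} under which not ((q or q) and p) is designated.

Of the 9 assignments, 5 give a value in {T}.

5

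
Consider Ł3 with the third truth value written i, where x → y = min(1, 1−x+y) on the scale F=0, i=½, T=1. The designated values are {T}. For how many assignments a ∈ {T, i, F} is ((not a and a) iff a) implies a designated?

1

a=T: T ✓
a=i: i ·
a=F: F ·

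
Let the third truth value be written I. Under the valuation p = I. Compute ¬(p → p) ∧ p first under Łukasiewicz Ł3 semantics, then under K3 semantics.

In Łukasiewicz Ł3: p → p = I → I = ⊤
¬(p → p) = ¬⊤ = ⊥
¬(p → p) ∧ p = ⊥ ∧ I = ⊥
In K3: p → p = I → I = I
¬(p → p) = ¬I = I
¬(p → p) ∧ p = I ∧ I = I
They differ because Łukasiewicz Ł3 and K3 treat I differently under implication.

⊥; I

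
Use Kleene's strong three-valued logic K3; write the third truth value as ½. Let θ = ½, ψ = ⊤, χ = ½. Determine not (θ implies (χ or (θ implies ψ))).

θ implies ψ = ½ implies ⊤ = ⊤  [not ½ or ⊤]
χ or (θ implies ψ) = ½ or ⊤ = ⊤
θ implies (χ or (θ implies ψ)) = ½ implies ⊤ = ⊤
not (θ implies (χ or (θ implies ψ))) = not ⊤ = ⊥

⊥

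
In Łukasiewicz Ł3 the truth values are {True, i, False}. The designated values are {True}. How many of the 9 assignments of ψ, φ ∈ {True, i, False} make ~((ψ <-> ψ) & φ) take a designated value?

3

Designated under: (ψ=True, φ=False); (ψ=i, φ=False); (ψ=False, φ=False).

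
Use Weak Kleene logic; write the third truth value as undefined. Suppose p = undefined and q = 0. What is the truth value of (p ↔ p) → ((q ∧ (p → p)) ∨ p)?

undefined

p ↔ p = undefined ↔ undefined = undefined
p → p = undefined → undefined = undefined  [any arg is the third value ⇒ result is the third value]
q ∧ (p → p) = 0 ∧ undefined = undefined
(q ∧ (p → p)) ∨ p = undefined ∨ undefined = undefined
(p ↔ p) → ((q ∧ (p → p)) ∨ p) = undefined → undefined = undefined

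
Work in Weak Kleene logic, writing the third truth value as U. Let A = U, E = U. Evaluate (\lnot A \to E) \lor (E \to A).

U

\lnot A = \lnot U = U
\lnot A \to E = U \to U = U  [any arg is the third value ⇒ result is the third value]
E \to A = U \to U = U
(\lnot A \to E) \lor (E \to A) = U \lor U = U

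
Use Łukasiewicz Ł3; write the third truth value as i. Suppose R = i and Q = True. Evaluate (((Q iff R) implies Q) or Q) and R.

i

Q iff R = True iff i = i  [1 − |1−½|]
(Q iff R) implies Q = i implies True = True
((Q iff R) implies Q) or Q = True or True = True
(((Q iff R) implies Q) or Q) and R = True and i = i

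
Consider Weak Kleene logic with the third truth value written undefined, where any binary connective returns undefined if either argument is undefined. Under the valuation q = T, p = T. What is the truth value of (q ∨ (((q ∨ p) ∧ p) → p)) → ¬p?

q ∨ p = T ∨ T = T
(q ∨ p) ∧ p = T ∧ T = T
((q ∨ p) ∧ p) → p = T → T = T
q ∨ (((q ∨ p) ∧ p) → p) = T ∨ T = T
¬p = ¬T = F
(q ∨ (((q ∨ p) ∧ p) → p)) → ¬p = T → F = F

F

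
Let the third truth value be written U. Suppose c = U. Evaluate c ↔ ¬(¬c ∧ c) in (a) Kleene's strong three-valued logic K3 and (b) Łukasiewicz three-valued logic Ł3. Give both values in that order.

In Kleene's strong three-valued logic K3: ¬c = ¬U = U
¬c ∧ c = U ∧ U = U
¬(¬c ∧ c) = ¬U = U
c ↔ ¬(¬c ∧ c) = U ↔ U = U
In Łukasiewicz three-valued logic Ł3: ¬c = ¬U = U
¬c ∧ c = U ∧ U = U
¬(¬c ∧ c) = ¬U = U
c ↔ ¬(¬c ∧ c) = U ↔ U = 1
They differ because Kleene's strong three-valued logic K3 and Łukasiewicz three-valued logic Ł3 treat U differently under implication.

U; 1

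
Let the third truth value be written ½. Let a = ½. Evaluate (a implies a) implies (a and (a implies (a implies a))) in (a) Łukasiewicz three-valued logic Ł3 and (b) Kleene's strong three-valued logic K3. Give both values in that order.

½; ½

In Łukasiewicz three-valued logic Ł3: a implies a = ½ implies ½ = T  [min(1, 1−½+½)]
a implies a = ½ implies ½ = T
a implies (a implies a) = ½ implies T = T
a and (a implies (a implies a)) = ½ and T = ½
(a implies a) implies (a and (a implies (a implies a))) = T implies ½ = ½
In Kleene's strong three-valued logic K3: a implies a = ½ implies ½ = ½  [not ½ or ½]
a implies a = ½ implies ½ = ½
a implies (a implies a) = ½ implies ½ = ½
a and (a implies (a implies a)) = ½ and ½ = ½
(a implies a) implies (a and (a implies (a implies a))) = ½ implies ½ = ½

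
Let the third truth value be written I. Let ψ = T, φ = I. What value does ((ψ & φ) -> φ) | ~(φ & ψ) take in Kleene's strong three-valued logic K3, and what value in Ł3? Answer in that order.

In Kleene's strong three-valued logic K3: ψ & φ = T & I = I
(ψ & φ) -> φ = I -> I = I
φ & ψ = I & T = I
~(φ & ψ) = ~I = I
((ψ & φ) -> φ) | ~(φ & ψ) = I | I = I
In Ł3: ψ & φ = T & I = I
(ψ & φ) -> φ = I -> I = T  [min(1, 1−½+½)]
φ & ψ = I & T = I
~(φ & ψ) = ~I = I
((ψ & φ) -> φ) | ~(φ & ψ) = T | I = T
They differ because Kleene's strong three-valued logic K3 and Ł3 treat I differently under implication.

I; T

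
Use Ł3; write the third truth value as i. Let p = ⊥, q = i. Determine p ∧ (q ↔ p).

⊥

q ↔ p = i ↔ ⊥ = i  [1 − |½−0|]
p ∧ (q ↔ p) = ⊥ ∧ i = ⊥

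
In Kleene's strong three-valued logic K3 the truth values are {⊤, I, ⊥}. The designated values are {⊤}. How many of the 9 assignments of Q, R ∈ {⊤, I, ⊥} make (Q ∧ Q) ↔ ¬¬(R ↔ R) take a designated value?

Designated under: (Q=⊤, R=⊤); (Q=⊤, R=⊥).

2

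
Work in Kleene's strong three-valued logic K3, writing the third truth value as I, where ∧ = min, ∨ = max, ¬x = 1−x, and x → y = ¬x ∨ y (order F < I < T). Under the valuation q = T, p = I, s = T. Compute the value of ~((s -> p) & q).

s -> p = T -> I = I  [~T | I]
(s -> p) & q = I & T = I
~((s -> p) & q) = ~I = I

I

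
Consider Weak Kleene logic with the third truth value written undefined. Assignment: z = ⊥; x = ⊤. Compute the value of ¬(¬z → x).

⊥

¬z = ¬⊥ = ⊤
¬z → x = ⊤ → ⊤ = ⊤
¬(¬z → x) = ¬⊤ = ⊥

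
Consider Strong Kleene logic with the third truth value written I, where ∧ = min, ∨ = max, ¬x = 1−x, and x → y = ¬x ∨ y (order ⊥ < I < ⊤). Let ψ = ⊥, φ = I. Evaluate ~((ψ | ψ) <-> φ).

I

ψ | ψ = ⊥ | ⊥ = ⊥
(ψ | ψ) <-> φ = ⊥ <-> I = I
~((ψ | ψ) <-> φ) = ~I = I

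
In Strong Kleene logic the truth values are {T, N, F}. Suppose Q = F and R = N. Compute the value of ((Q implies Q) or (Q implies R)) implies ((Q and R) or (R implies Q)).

Q implies Q = F implies F = T
Q implies R = F implies N = T  [not F or N]
(Q implies Q) or (Q implies R) = T or T = T
Q and R = F and N = F
R implies Q = N implies F = N
(Q and R) or (R implies Q) = F or N = N
((Q implies Q) or (Q implies R)) implies ((Q and R) or (R implies Q)) = T implies N = N

N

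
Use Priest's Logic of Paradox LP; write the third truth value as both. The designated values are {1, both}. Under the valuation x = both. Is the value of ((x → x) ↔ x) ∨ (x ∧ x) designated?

Yes

x → x = both → both = both  [¬both ∨ both]
(x → x) ↔ x = both ↔ both = both
x ∧ x = both ∧ both = both
((x → x) ↔ x) ∨ (x ∧ x) = both ∨ both = both
both ∈ {1, both}.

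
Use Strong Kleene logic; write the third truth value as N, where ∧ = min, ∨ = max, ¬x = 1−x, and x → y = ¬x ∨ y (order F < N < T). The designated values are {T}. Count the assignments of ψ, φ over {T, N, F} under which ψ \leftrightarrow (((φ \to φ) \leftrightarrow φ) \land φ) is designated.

2

Designated under: (ψ=T, φ=T); (ψ=F, φ=F).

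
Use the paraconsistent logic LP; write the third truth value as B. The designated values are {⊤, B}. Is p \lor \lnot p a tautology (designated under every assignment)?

Every assignment of p over {⊤, B, ⊥} gives a value in {⊤, B}.
In particular, with p=B: p \lor \lnot p = B.

Yes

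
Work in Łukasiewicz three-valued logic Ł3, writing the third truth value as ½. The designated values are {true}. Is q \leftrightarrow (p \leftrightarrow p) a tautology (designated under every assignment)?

No

Countermodel: q=½, p=true gives ½, which is not designated.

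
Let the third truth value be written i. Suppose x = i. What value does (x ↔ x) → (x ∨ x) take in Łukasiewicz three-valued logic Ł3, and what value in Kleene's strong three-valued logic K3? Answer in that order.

In Łukasiewicz three-valued logic Ł3: x ↔ x = i ↔ i = 1  [1 − |½−½|]
x ∨ x = i ∨ i = i
(x ↔ x) → (x ∨ x) = 1 → i = i
In Kleene's strong three-valued logic K3: x ↔ x = i ↔ i = i
x ∨ x = i ∨ i = i
(x ↔ x) → (x ∨ x) = i → i = i

i; i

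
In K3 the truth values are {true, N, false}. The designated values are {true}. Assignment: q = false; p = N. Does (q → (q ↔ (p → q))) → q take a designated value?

p → q = N → false = N  [¬N ∨ false]
q ↔ (p → q) = false ↔ N = N
q → (q ↔ (p → q)) = false → N = true
(q → (q ↔ (p → q))) → q = true → false = false
false ∉ {true}.

No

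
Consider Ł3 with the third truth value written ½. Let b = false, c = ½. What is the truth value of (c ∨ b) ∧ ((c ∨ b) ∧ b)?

false

c ∨ b = ½ ∨ false = ½
c ∨ b = ½ ∨ false = ½
(c ∨ b) ∧ b = ½ ∧ false = false
(c ∨ b) ∧ ((c ∨ b) ∧ b) = ½ ∧ false = false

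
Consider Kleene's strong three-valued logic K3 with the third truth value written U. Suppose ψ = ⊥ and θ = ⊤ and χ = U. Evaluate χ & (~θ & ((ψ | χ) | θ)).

⊥

~θ = ~⊤ = ⊥
ψ | χ = ⊥ | U = U
(ψ | χ) | θ = U | ⊤ = ⊤
~θ & ((ψ | χ) | θ) = ⊥ & ⊤ = ⊥
χ & (~θ & ((ψ | χ) | θ)) = U & ⊥ = ⊥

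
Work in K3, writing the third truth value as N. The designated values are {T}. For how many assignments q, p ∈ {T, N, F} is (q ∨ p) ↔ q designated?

Designated under: (q=T, p=T); (q=T, p=N); (q=T, p=F); (q=F, p=F).

4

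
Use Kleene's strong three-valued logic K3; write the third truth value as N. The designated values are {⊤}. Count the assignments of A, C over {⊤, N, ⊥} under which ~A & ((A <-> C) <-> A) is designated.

1

Designated under: (A=⊥, C=⊤).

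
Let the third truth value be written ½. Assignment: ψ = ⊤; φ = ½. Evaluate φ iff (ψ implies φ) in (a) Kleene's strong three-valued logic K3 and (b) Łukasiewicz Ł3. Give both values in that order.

In Kleene's strong three-valued logic K3: ψ implies φ = ⊤ implies ½ = ½
φ iff (ψ implies φ) = ½ iff ½ = ½
In Łukasiewicz Ł3: ψ implies φ = ⊤ implies ½ = ½  [min(1, 1−1+½)]
φ iff (ψ implies φ) = ½ iff ½ = ⊤
They differ because Kleene's strong three-valued logic K3 and Łukasiewicz Ł3 treat ½ differently under implication.

½; ⊤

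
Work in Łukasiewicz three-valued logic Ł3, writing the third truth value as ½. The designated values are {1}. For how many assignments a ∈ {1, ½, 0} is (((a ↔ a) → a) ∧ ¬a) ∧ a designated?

0

a=1: 0 ·
a=½: ½ ·
a=0: 0 ·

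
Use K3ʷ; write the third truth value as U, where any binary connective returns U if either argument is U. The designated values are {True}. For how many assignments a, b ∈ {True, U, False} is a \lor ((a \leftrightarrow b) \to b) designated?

3

Designated under: (a=True, b=True); (a=True, b=False); (a=False, b=True).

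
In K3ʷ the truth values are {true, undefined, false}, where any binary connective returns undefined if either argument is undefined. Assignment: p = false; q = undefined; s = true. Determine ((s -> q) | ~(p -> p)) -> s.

s -> q = true -> undefined = undefined  [any arg is the third value ⇒ result is the third value]
p -> p = false -> false = true
~(p -> p) = ~true = false
(s -> q) | ~(p -> p) = undefined | false = undefined
((s -> q) | ~(p -> p)) -> s = undefined -> true = undefined

undefined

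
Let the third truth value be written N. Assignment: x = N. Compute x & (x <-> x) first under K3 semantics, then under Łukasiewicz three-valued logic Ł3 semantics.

In K3: x <-> x = N <-> N = N
x & (x <-> x) = N & N = N
In Łukasiewicz three-valued logic Ł3: x <-> x = N <-> N = True
x & (x <-> x) = N & True = N

N; N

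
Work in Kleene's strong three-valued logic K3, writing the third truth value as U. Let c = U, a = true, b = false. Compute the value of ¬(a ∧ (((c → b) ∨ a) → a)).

false

c → b = U → false = U
(c → b) ∨ a = U ∨ true = true
((c → b) ∨ a) → a = true → true = true
a ∧ (((c → b) ∨ a) → a) = true ∧ true = true
¬(a ∧ (((c → b) ∨ a) → a)) = ¬true = false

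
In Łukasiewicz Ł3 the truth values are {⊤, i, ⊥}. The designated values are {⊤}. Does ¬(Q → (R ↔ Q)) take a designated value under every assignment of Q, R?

Countermodel: Q=⊤, R=⊤ gives ⊥, which is not designated.

No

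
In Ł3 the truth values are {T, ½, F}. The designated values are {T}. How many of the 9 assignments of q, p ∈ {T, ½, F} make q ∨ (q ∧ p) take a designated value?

3

Designated under: (q=T, p=T); (q=T, p=½); (q=T, p=F).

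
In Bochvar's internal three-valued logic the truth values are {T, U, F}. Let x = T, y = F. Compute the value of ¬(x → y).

T

x → y = T → F = F
¬(x → y) = ¬F = T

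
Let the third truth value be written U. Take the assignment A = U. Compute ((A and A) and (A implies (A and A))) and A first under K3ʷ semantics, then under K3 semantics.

In K3ʷ: A and A = U and U = U
A and A = U and U = U
A implies (A and A) = U implies U = U
(A and A) and (A implies (A and A)) = U and U = U
((A and A) and (A implies (A and A))) and A = U and U = U
In K3: A and A = U and U = U
A and A = U and U = U
A implies (A and A) = U implies U = U  [not U or U]
(A and A) and (A implies (A and A)) = U and U = U
((A and A) and (A implies (A and A))) and A = U and U = U

U; U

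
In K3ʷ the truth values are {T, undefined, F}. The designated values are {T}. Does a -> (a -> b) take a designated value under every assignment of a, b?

No

Countermodel: a=T, b=undefined gives undefined, which is not designated.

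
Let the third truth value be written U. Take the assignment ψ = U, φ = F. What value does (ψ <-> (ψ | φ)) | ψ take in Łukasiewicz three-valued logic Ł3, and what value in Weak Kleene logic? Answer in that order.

In Łukasiewicz three-valued logic Ł3: ψ | φ = U | F = U
ψ <-> (ψ | φ) = U <-> U = T  [1 − |½−½|]
(ψ <-> (ψ | φ)) | ψ = T | U = T
In Weak Kleene logic: ψ | φ = U | F = U
ψ <-> (ψ | φ) = U <-> U = U
(ψ <-> (ψ | φ)) | ψ = U | U = U
They differ because Łukasiewicz three-valued logic Ł3 and Weak Kleene logic treat U differently under the binary connectives.

T; U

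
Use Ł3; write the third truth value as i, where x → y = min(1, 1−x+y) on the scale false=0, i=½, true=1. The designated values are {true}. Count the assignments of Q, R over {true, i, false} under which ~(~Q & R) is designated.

Of the 9 assignments, 5 give a value in {true}.

5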